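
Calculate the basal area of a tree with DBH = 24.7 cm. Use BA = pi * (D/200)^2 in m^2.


D/200 = 24.7/200 = 0.1235 m
(D/200)^2 = 0.1235^2 = 0.01525225
BA = 3.141593 * 0.01525225 = 0.0479164 ≈ 0.0479 m^2

0.0479 m^2


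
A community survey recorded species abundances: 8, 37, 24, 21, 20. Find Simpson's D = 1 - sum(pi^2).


Total N = 8 + 37 + 24 + 21 + 20 = 110
Per-species terms:
  p = 8/110 = 0.072727; p^2 = 0.072727^2 = 0.005289
  p = 37/110 = 0.336364; p^2 = 0.336364^2 = 0.113141
  p = 24/110 = 0.218182; p^2 = 0.218182^2 = 0.047603
  p = 21/110 = 0.190909; p^2 = 0.190909^2 = 0.036446
  p = 20/110 = 0.181818; p^2 = 0.181818^2 = 0.033058
sum(p^2) = 0.005289 + 0.113141 + 0.047603 + 0.036446 + 0.033058 = 0.235537
D = 1 - 0.235537 = 0.764463 ≈ 0.7645

0.7645


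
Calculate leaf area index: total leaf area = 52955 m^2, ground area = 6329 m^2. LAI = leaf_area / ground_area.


LAI = 52955 / 6329 = 8.3670 ≈ 8.37

8.37


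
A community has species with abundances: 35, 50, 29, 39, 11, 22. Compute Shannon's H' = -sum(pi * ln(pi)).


Total N = 35 + 50 + 29 + 39 + 11 + 22 = 186
Per-species terms:
  p = 35/186 = 0.188172; ln(p) = -1.670399; p*ln(p) = 0.188172 * (-1.670399) = -0.314322
  p = 50/186 = 0.268817; ln(p) = -1.313724; p*ln(p) = 0.268817 * (-1.313724) = -0.353151
  p = 29/186 = 0.155914; ln(p) = -1.858451; p*ln(p) = 0.155914 * (-1.858451) = -0.289759
  p = 39/186 = 0.209677; ln(p) = -1.562187; p*ln(p) = 0.209677 * (-1.562187) = -0.327555
  p = 11/186 = 0.059140; ln(p) = -2.827848; p*ln(p) = 0.059140 * (-2.827848) = -0.167239
  p = 22/186 = 0.118280; ln(p) = -2.134701; p*ln(p) = 0.118280 * (-2.134701) = -0.252492
sum(p*ln(p)) = (-0.314322) + (-0.353151) + (-0.289759) + (-0.327555) + (-0.167239) + (-0.252492) = -1.704518
H' = -(-1.704518) = 1.704518 ≈ 1.7045

1.7045


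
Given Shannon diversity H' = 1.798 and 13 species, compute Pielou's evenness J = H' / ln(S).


ln(13) = 2.56495
J = H' / ln(S) = 1.798 / 2.56495 = 0.700988 ≈ 0.7010

0.7010


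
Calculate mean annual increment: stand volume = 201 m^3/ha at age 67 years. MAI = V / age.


MAI = 201 / 67 = 3.00 m^3/ha/yr

3.00 m^3/ha/yr


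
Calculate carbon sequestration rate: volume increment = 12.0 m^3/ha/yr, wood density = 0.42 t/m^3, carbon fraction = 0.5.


C = 12.0 * 0.42 * 0.5 = 2.52 t C/ha/yr

2.52 t C/ha/yr


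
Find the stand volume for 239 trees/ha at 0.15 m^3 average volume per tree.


V_stand = 239 * 0.15 = 35.85 ≈ 35.9 m^3/ha

35.9 m^3/ha


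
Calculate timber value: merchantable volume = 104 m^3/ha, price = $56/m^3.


Value = 104 * 56 = $5824/ha

$5824/ha


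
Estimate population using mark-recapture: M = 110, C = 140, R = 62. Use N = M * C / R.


N = M * C / R = 110 * 140 / 62 = 15400 / 62 = 248.39 ≈ 248

248 individuals


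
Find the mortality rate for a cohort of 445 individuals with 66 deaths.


Mortality rate = 66 / 445 = 0.148315 ≈ 0.1483

0.1483


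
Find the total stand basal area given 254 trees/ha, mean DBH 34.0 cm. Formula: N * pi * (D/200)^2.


(D/200)^2 = (34.0/200)^2 = 0.17^2 = 0.0289
Individual BA = 3.141593 * 0.0289 = 0.0907920 m^2
Stand BA = 254 * 0.0907920 = 23.0612 ≈ 23.06 m^2/ha

23.06 m^2/ha


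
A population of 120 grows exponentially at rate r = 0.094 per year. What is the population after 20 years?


r*t = 0.094 * 20 = 1.88
exp(1.88) = 6.55350
N = 120 * 6.55350 = 786.420 ≈ 786

786


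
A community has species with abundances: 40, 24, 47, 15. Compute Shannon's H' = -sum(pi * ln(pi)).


Total N = 40 + 24 + 47 + 15 = 126
Per-species terms:
  p = 40/126 = 0.317460; ln(p) = -1.147403; p*ln(p) = 0.317460 * (-1.147403) = -0.364255
  p = 24/126 = 0.190476; ln(p) = -1.658229; p*ln(p) = 0.190476 * (-1.658229) = -0.315853
  p = 47/126 = 0.373016; ln(p) = -0.986134; p*ln(p) = 0.373016 * (-0.986134) = -0.367844
  p = 15/126 = 0.119048; ln(p) = -2.128229; p*ln(p) = 0.119048 * (-2.128229) = -0.253361
sum(p*ln(p)) = (-0.364255) + (-0.315853) + (-0.367844) + (-0.253361) = -1.301313
H' = -(-1.301313) = 1.301313 ≈ 1.3013

1.3013


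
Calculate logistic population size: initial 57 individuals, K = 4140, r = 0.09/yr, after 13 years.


(K - N0)/N0 = (4140 - 57)/57 = 4083/57 = 71.6316
r*t = 0.09 * 13 = 1.17; exp(-1.17) = 0.310367
71.6316 * 0.310367 = 22.2321
1 + 22.2321 = 23.2321
N = 4140 / 23.2321 = 178.202 ≈ 178

178


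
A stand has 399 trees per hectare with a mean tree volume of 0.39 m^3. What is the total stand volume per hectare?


V_stand = 399 * 0.39 = 155.61 ≈ 155.6 m^3/ha

155.6 m^3/ha


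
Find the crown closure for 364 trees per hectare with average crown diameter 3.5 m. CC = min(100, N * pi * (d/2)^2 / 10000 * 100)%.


(d/2)^2 = (3.5/2)^2 = 1.75^2 = 3.0625
Crown area = 3.141593 * 3.0625 = 9.62113 m^2
N * area / 10000 * 100 = 364 * 9.62113 / 10000 * 100 = 35.0209
CC = min(100, 35.0209) = 35.0209 ≈ 35.0%

35.0%


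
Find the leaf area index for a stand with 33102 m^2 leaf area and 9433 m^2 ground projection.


LAI = 33102 / 9433 = 3.5092 ≈ 3.51

3.51


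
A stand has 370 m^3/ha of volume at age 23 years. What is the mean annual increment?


MAI = 370 / 23 = 16.0870 ≈ 16.09 m^3/ha/yr

16.09 m^3/ha/yr


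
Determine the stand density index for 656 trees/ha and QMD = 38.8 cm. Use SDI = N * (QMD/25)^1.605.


QMD/25 = 38.8/25 = 1.552
(1.552)^1.605 = exp(1.605 * ln(1.552)) = exp(1.605 * 0.439544) = exp(0.705468) = 2.02479
SDI = 656 * 2.02479 = 1328.26 ≈ 1328

1328


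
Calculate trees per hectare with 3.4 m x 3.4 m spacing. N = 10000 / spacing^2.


N = 10000 / 3.4^2 = 10000 / 11.56 = 865.052 ≈ 865 trees/ha

865 trees/ha


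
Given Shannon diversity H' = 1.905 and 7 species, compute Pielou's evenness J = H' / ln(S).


ln(7) = 1.94591
J = H' / ln(S) = 1.905 / 1.94591 = 0.978976 ≈ 0.9790

0.9790


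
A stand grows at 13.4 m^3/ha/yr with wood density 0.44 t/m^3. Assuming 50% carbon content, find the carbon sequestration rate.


C = 13.4 * 0.44 * 0.5 = 2.948 ≈ 2.95 t C/ha/yr

2.95 t C/ha/yr


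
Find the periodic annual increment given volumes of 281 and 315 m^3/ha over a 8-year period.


PAI = (V2 - V1) / period = (315 - 281) / 8 = 34 / 8 = 4.25 m^3/ha/yr

4.25 m^3/ha/yr


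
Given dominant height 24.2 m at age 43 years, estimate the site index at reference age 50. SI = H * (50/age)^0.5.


50/43 = 1.16279
(1.16279)^0.5 = 1.07833
SI = 24.2 * 1.07833 = 26.0956 ≈ 26.1 m

26.1 m


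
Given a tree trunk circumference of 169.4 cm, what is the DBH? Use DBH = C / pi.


DBH = C / pi = 169.4 / 3.141593 = 53.9217 ≈ 53.92 cm

53.92 cm


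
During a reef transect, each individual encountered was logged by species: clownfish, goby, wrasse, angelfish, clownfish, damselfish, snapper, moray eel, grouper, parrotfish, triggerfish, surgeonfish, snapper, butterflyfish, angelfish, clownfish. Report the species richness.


Total individuals logged = 16
Distinct species (count of individuals): clownfish (3), goby (1), wrasse (1), angelfish (2), damselfish (1), snapper (2), moray eel (1), grouper (1), parrotfish (1), triggerfish (1), surgeonfish (1), butterflyfish (1)
Species richness = number of distinct species = 12

12


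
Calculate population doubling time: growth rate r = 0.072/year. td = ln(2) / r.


td = ln(2) / 0.072 = 0.693147 / 0.072 = 9.62704 ≈ 9.6 years

9.6 years


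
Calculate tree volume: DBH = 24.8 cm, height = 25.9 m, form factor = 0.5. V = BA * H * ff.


(D/200)^2 = (24.8/200)^2 = 0.124^2 = 0.015376
BA = 3.141593 * 0.015376 = 0.0483051 m^2
V = 0.0483051 * 25.9 * 0.5 = 0.625551 ≈ 0.626 m^3

0.626 m^3


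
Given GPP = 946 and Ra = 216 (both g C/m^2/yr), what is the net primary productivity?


NPP = GPP - Ra = 946 - 216 = 730 g C/m^2/yr

730 g C/m^2/yr


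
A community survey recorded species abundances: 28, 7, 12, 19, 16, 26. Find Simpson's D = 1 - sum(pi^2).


Total N = 28 + 7 + 12 + 19 + 16 + 26 = 108
Per-species terms:
  p = 28/108 = 0.259259; p^2 = 0.259259^2 = 0.067215
  p = 7/108 = 0.064815; p^2 = 0.064815^2 = 0.004201
  p = 12/108 = 0.111111; p^2 = 0.111111^2 = 0.012346
  p = 19/108 = 0.175926; p^2 = 0.175926^2 = 0.030950
  p = 16/108 = 0.148148; p^2 = 0.148148^2 = 0.021948
  p = 26/108 = 0.240741; p^2 = 0.240741^2 = 0.057956
sum(p^2) = 0.067215 + 0.004201 + 0.012346 + 0.030950 + 0.021948 + 0.057956 = 0.194616
D = 1 - 0.194616 = 0.805384 ≈ 0.8054

0.8054


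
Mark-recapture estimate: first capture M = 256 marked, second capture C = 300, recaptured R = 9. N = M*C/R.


N = M * C / R = 256 * 300 / 9 = 76800 / 9 = 8533.33 ≈ 8533

8533 individuals


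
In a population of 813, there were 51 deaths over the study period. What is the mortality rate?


Mortality rate = 51 / 813 = 0.062731 ≈ 0.0627

0.0627


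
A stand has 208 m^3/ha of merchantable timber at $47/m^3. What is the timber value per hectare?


Value = 208 * 47 = $9776/ha

$9776/ha


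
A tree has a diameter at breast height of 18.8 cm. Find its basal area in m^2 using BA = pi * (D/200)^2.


D/200 = 18.8/200 = 0.094 m
(D/200)^2 = 0.094^2 = 0.008836
BA = 3.141593 * 0.008836 = 0.0277591 ≈ 0.0278 m^2

0.0278 m^2


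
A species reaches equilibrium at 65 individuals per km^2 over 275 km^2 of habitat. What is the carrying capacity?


K = 65 * 275 = 17875 individuals

17875 individuals


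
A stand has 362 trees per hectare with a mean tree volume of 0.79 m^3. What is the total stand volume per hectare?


V_stand = 362 * 0.79 = 285.98 ≈ 286.0 m^3/ha

286.0 m^3/ha


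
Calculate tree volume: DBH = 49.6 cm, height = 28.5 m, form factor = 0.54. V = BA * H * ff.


(D/200)^2 = (49.6/200)^2 = 0.248^2 = 0.061504
BA = 3.141593 * 0.061504 = 0.193221 m^2
V = 0.193221 * 28.5 * 0.54 = 2.97367 ≈ 2.974 m^3

2.974 m^3


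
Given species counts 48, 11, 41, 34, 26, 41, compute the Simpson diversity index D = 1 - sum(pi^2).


Total N = 48 + 11 + 41 + 34 + 26 + 41 = 201
Per-species terms:
  p = 48/201 = 0.238806; p^2 = 0.238806^2 = 0.057028
  p = 11/201 = 0.054726; p^2 = 0.054726^2 = 0.002995
  p = 41/201 = 0.203980; p^2 = 0.203980^2 = 0.041608
  p = 34/201 = 0.169154; p^2 = 0.169154^2 = 0.028613
  p = 26/201 = 0.129353; p^2 = 0.129353^2 = 0.016732
  p = 41/201 = 0.203980; p^2 = 0.203980^2 = 0.041608
sum(p^2) = 0.057028 + 0.002995 + 0.041608 + 0.028613 + 0.016732 + 0.041608 = 0.188584
D = 1 - 0.188584 = 0.811416 ≈ 0.8114

0.8114


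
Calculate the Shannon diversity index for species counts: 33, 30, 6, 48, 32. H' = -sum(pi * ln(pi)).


Total N = 33 + 30 + 6 + 48 + 32 = 149
Per-species terms:
  p = 33/149 = 0.221477; ln(p) = -1.507437; p*ln(p) = 0.221477 * (-1.507437) = -0.333863
  p = 30/149 = 0.201342; ln(p) = -1.602750; p*ln(p) = 0.201342 * (-1.602750) = -0.322701
  p = 6/149 = 0.040268; ln(p) = -3.212198; p*ln(p) = 0.040268 * (-3.212198) = -0.129349
  p = 48/149 = 0.322148; ln(p) = -1.132744; p*ln(p) = 0.322148 * (-1.132744) = -0.364911
  p = 32/149 = 0.214765; ln(p) = -1.538211; p*ln(p) = 0.214765 * (-1.538211) = -0.330354
sum(p*ln(p)) = (-0.333863) + (-0.322701) + (-0.129349) + (-0.364911) + (-0.330354) = -1.481178
H' = -(-1.481178) = 1.481178 ≈ 1.4812

1.4812


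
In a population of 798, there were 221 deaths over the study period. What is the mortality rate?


Mortality rate = 221 / 798 = 0.276942 ≈ 0.2769

0.2769


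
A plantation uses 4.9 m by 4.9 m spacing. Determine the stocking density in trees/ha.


N = 10000 / 4.9^2 = 10000 / 24.01 = 416.493 ≈ 416 trees/ha

416 trees/ha


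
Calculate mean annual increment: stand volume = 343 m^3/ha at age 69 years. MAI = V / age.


MAI = 343 / 69 = 4.9710 ≈ 4.97 m^3/ha/yr

4.97 m^3/ha/yr


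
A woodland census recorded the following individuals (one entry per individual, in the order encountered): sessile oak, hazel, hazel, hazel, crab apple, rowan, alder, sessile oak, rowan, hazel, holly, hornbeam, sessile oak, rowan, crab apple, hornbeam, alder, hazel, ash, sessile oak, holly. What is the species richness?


Total individuals logged = 21
Distinct species (count of individuals): sessile oak (4), hazel (5), crab apple (2), rowan (3), alder (2), holly (2), hornbeam (2), ash (1)
Species richness = number of distinct species = 8

8


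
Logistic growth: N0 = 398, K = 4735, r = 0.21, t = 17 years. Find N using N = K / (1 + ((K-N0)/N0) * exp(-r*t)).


(K - N0)/N0 = (4735 - 398)/398 = 4337/398 = 10.8970
r*t = 0.21 * 17 = 3.57; exp(-3.57) = 0.0281559
10.8970 * 0.0281559 = 0.306815
1 + 0.306815 = 1.30682
N = 4735 / 1.30682 = 3623.30 ≈ 3623

3623


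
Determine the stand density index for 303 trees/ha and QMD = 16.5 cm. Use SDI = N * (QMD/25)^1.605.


QMD/25 = 16.5/25 = 0.66
(0.66)^1.605 = exp(1.605 * ln(0.66)) = exp(1.605 * (-0.415515)) = exp(-0.666902) = 0.513296
SDI = 303 * 0.513296 = 155.529 ≈ 156

156


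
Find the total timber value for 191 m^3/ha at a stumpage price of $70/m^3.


Value = 191 * 70 = $13370/ha

$13370/ha


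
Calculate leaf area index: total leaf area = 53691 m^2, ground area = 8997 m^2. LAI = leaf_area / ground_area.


LAI = 53691 / 8997 = 5.9677 ≈ 5.97

5.97


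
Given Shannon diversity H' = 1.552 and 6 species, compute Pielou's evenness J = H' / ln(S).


ln(6) = 1.79176
J = H' / ln(S) = 1.552 / 1.79176 = 0.866187 ≈ 0.8662

0.8662


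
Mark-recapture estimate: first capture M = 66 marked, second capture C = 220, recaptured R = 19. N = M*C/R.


N = M * C / R = 66 * 220 / 19 = 14520 / 19 = 764.21 ≈ 764

764 individuals


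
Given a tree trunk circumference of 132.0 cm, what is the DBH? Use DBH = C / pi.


DBH = C / pi = 132.0 / 3.141593 = 42.0169 ≈ 42.02 cm

42.02 cm


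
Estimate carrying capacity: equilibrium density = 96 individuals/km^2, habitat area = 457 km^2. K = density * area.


K = 96 * 457 = 43872 individuals

43872 individuals


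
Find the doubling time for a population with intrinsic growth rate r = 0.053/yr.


td = ln(2) / 0.053 = 0.693147 / 0.053 = 13.0782 ≈ 13.1 years

13.1 years


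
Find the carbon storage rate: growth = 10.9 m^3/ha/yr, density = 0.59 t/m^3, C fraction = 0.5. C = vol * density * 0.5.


C = 10.9 * 0.59 * 0.5 = 3.2155 ≈ 3.22 t C/ha/yr

3.22 t C/ha/yr


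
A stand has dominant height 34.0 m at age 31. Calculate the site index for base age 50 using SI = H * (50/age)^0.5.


50/31 = 1.61290
(1.61290)^0.5 = 1.27000
SI = 34.0 * 1.27000 = 43.1800 ≈ 43.2 m

43.2 m


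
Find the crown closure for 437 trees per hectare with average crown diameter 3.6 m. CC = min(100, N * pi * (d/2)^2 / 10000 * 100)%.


(d/2)^2 = (3.6/2)^2 = 1.8^2 = 3.24
Crown area = 3.141593 * 3.24 = 10.1788 m^2
N * area / 10000 * 100 = 437 * 10.1788 / 10000 * 100 = 44.4814
CC = min(100, 44.4814) = 44.4814 ≈ 44.5%

44.5%


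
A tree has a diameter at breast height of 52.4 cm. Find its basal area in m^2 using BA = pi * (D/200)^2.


D/200 = 52.4/200 = 0.262 m
(D/200)^2 = 0.262^2 = 0.068644
BA = 3.141593 * 0.068644 = 0.215652 ≈ 0.2157 m^2

0.2157 m^2


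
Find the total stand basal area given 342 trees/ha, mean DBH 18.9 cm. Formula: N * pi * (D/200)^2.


(D/200)^2 = (18.9/200)^2 = 0.0945^2 = 0.00893025
Individual BA = 3.141593 * 0.00893025 = 0.0280552 m^2
Stand BA = 342 * 0.0280552 = 9.59488 ≈ 9.59 m^2/ha

9.59 m^2/ha


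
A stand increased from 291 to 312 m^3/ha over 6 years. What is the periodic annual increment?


PAI = (V2 - V1) / period = (312 - 291) / 6 = 21 / 6 = 3.50 m^3/ha/yr

3.50 m^3/ha/yr


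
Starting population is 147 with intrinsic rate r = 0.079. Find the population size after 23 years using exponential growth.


r*t = 0.079 * 23 = 1.817
exp(1.817) = 6.15337
N = 147 * 6.15337 = 904.545 ≈ 905

905


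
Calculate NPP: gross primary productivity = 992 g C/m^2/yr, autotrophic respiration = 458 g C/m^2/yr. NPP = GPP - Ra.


NPP = GPP - Ra = 992 - 458 = 534 g C/m^2/yr

534 g C/m^2/yr


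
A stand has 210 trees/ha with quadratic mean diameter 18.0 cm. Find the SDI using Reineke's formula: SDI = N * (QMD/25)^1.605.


QMD/25 = 18.0/25 = 0.72
(0.72)^1.605 = exp(1.605 * ln(0.72)) = exp(1.605 * (-0.328504)) = exp(-0.527249) = 0.590226
SDI = 210 * 0.590226 = 123.947 ≈ 124

124


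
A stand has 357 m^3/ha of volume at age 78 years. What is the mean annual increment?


MAI = 357 / 78 = 4.5769 ≈ 4.58 m^3/ha/yr

4.58 m^3/ha/yr


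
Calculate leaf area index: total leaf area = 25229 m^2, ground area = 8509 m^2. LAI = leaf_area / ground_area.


LAI = 25229 / 8509 = 2.96498 ≈ 2.96

2.96


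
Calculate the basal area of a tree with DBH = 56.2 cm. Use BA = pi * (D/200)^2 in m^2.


D/200 = 56.2/200 = 0.281 m
(D/200)^2 = 0.281^2 = 0.078961
BA = 3.141593 * 0.078961 = 0.248063 ≈ 0.2481 m^2

0.2481 m^2


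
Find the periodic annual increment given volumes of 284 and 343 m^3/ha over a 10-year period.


PAI = (V2 - V1) / period = (343 - 284) / 10 = 59 / 10 = 5.90 m^3/ha/yr

5.90 m^3/ha/yr


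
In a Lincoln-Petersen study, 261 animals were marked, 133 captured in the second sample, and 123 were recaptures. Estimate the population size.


N = M * C / R = 261 * 133 / 123 = 34713 / 123 = 282.22 ≈ 282

282 individuals


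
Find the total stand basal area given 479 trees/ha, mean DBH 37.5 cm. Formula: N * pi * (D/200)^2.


(D/200)^2 = (37.5/200)^2 = 0.1875^2 = 0.03515625
Individual BA = 3.141593 * 0.03515625 = 0.110447 m^2
Stand BA = 479 * 0.110447 = 52.9041 ≈ 52.90 m^2/ha

52.90 m^2/ha


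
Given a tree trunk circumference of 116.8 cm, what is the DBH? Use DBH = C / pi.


DBH = C / pi = 116.8 / 3.141593 = 37.1786 ≈ 37.18 cm

37.18 cm


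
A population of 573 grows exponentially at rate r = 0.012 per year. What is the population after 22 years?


r*t = 0.012 * 22 = 0.264
exp(0.264) = 1.30213
N = 573 * 1.30213 = 746.120 ≈ 746

746


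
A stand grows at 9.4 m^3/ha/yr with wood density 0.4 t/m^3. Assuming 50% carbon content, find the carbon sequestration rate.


C = 9.4 * 0.4 * 0.5 = 1.88 t C/ha/yr

1.88 t C/ha/yr


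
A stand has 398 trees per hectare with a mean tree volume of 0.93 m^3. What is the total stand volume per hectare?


V_stand = 398 * 0.93 = 370.14 ≈ 370.1 m^3/ha

370.1 m^3/ha


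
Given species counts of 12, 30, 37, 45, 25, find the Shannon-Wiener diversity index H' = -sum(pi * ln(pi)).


Total N = 12 + 30 + 37 + 45 + 25 = 149
Per-species terms:
  p = 12/149 = 0.080537; ln(p) = -2.519039; p*ln(p) = 0.080537 * (-2.519039) = -0.202876
  p = 30/149 = 0.201342; ln(p) = -1.602750; p*ln(p) = 0.201342 * (-1.602750) = -0.322701
  p = 37/149 = 0.248322; ln(p) = -1.393029; p*ln(p) = 0.248322 * (-1.393029) = -0.345920
  p = 45/149 = 0.302013; ln(p) = -1.197285; p*ln(p) = 0.302013 * (-1.197285) = -0.361596
  p = 25/149 = 0.167785; ln(p) = -1.785072; p*ln(p) = 0.167785 * (-1.785072) = -0.299508
sum(p*ln(p)) = (-0.202876) + (-0.322701) + (-0.345920) + (-0.361596) + (-0.299508) = -1.532601
H' = -(-1.532601) = 1.532601 ≈ 1.5326

1.5326


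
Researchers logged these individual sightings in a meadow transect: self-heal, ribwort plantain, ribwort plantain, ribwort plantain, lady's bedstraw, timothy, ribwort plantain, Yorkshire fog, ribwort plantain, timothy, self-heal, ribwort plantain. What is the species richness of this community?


Total individuals logged = 12
Distinct species (count of individuals): self-heal (2), ribwort plantain (6), lady's bedstraw (1), timothy (2), Yorkshire fog (1)
Species richness = number of distinct species = 5

5


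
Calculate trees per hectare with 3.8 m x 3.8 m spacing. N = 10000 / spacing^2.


N = 10000 / 3.8^2 = 10000 / 14.44 = 692.521 ≈ 693 trees/ha

693 trees/ha


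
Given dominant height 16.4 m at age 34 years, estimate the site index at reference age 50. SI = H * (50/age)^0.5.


50/34 = 1.47059
(1.47059)^0.5 = 1.21268
SI = 16.4 * 1.21268 = 19.8880 ≈ 19.9 m

19.9 m


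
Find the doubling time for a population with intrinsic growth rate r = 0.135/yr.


td = ln(2) / 0.135 = 0.693147 / 0.135 = 5.13442 ≈ 5.1 years

5.1 years


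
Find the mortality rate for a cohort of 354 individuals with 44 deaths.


Mortality rate = 44 / 354 = 0.124294 ≈ 0.1243

0.1243


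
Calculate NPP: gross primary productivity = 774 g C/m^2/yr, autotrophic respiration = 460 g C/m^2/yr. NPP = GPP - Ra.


NPP = GPP - Ra = 774 - 460 = 314 g C/m^2/yr

314 g C/m^2/yr


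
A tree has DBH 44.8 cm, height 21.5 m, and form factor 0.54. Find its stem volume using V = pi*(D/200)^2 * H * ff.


(D/200)^2 = (44.8/200)^2 = 0.224^2 = 0.050176
BA = 3.141593 * 0.050176 = 0.157633 m^2
V = 0.157633 * 21.5 * 0.54 = 1.83012 ≈ 1.830 m^3

1.830 m^3


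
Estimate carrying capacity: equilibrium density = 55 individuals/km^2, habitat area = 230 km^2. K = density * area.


K = 55 * 230 = 12650 individuals

12650 individuals


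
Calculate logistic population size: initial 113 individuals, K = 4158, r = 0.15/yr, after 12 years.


(K - N0)/N0 = (4158 - 113)/113 = 4045/113 = 35.7965
r*t = 0.15 * 12 = 1.8; exp(-1.8) = 0.165299
35.7965 * 0.165299 = 5.91713
1 + 5.91713 = 6.91713
N = 4158 / 6.91713 = 601.116 ≈ 601

601


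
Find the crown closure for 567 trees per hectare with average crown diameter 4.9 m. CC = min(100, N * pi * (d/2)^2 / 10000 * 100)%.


(d/2)^2 = (4.9/2)^2 = 2.45^2 = 6.0025
Crown area = 3.141593 * 6.0025 = 18.8574 m^2
N * area / 10000 * 100 = 567 * 18.8574 / 10000 * 100 = 106.921
CC = min(100, 106.921) = 100%

100%


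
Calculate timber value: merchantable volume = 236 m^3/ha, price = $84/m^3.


Value = 236 * 84 = $19824/ha

$19824/ha


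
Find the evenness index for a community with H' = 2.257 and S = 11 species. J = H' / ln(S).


ln(11) = 2.39790
J = H' / ln(S) = 2.257 / 2.39790 = 0.941240 ≈ 0.9412

0.9412


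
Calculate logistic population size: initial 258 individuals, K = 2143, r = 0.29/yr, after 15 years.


(K - N0)/N0 = (2143 - 258)/258 = 1885/258 = 7.30620
r*t = 0.29 * 15 = 4.35; exp(-4.35) = 0.0129068
7.30620 * 0.0129068 = 0.0942997
1 + 0.0942997 = 1.09430
N = 2143 / 1.09430 = 1958.33 ≈ 1958

1958


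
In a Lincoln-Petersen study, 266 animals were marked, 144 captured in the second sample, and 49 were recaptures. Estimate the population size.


N = M * C / R = 266 * 144 / 49 = 38304 / 49 = 781.71 ≈ 782

782 individuals


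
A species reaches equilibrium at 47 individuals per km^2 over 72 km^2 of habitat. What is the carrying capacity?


K = 47 * 72 = 3384 individuals

3384 individuals


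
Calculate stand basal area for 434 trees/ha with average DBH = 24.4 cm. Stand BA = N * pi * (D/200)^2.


(D/200)^2 = (24.4/200)^2 = 0.122^2 = 0.014884
Individual BA = 3.141593 * 0.014884 = 0.0467595 m^2
Stand BA = 434 * 0.0467595 = 20.2936 ≈ 20.29 m^2/ha

20.29 m^2/ha


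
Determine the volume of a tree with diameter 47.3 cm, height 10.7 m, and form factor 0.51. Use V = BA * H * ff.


(D/200)^2 = (47.3/200)^2 = 0.2365^2 = 0.05593225
BA = 3.141593 * 0.05593225 = 0.175716 m^2
V = 0.175716 * 10.7 * 0.51 = 0.958882 ≈ 0.959 m^3

0.959 m^3


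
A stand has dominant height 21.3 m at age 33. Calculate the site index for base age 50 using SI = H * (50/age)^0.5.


50/33 = 1.51515
(1.51515)^0.5 = 1.23091
SI = 21.3 * 1.23091 = 26.2184 ≈ 26.2 m

26.2 m


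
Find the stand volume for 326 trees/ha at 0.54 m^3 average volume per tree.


V_stand = 326 * 0.54 = 176.04 ≈ 176.0 m^3/ha

176.0 m^3/ha


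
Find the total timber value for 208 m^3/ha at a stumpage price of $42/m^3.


Value = 208 * 42 = $8736/ha

$8736/ha


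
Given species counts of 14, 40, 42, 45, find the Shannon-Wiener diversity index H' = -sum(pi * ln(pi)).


Total N = 14 + 40 + 42 + 45 = 141
Per-species terms:
  p = 14/141 = 0.099291; ln(p) = -2.309700; p*ln(p) = 0.099291 * (-2.309700) = -0.229332
  p = 40/141 = 0.283688; ln(p) = -1.259880; p*ln(p) = 0.283688 * (-1.259880) = -0.357413
  p = 42/141 = 0.297872; ln(p) = -1.211091; p*ln(p) = 0.297872 * (-1.211091) = -0.360750
  p = 45/141 = 0.319149; ln(p) = -1.142097; p*ln(p) = 0.319149 * (-1.142097) = -0.364499
sum(p*ln(p)) = (-0.229332) + (-0.357413) + (-0.360750) + (-0.364499) = -1.311994
H' = -(-1.311994) = 1.311994 ≈ 1.3120

1.3120


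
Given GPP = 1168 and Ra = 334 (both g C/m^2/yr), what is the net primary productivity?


NPP = GPP - Ra = 1168 - 334 = 834 g C/m^2/yr

834 g C/m^2/yr


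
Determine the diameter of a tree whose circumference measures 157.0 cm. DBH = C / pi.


DBH = C / pi = 157.0 / 3.141593 = 49.9746 ≈ 49.97 cm

49.97 cm


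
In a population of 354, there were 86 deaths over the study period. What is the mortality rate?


Mortality rate = 86 / 354 = 0.242938 ≈ 0.2429

0.2429


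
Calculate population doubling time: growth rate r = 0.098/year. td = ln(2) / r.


td = ln(2) / 0.098 = 0.693147 / 0.098 = 7.07293 ≈ 7.1 years

7.1 years


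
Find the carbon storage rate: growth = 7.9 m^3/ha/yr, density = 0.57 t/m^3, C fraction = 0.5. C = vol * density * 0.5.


C = 7.9 * 0.57 * 0.5 = 2.2515 ≈ 2.25 t C/ha/yr

2.25 t C/ha/yr


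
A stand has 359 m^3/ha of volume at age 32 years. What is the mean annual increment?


MAI = 359 / 32 = 11.2188 ≈ 11.22 m^3/ha/yr

11.22 m^3/ha/yr


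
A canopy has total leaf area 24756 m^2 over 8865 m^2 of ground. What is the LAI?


LAI = 24756 / 8865 = 2.7926 ≈ 2.79

2.79


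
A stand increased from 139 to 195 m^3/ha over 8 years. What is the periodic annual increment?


PAI = (V2 - V1) / period = (195 - 139) / 8 = 56 / 8 = 7.00 m^3/ha/yr

7.00 m^3/ha/yr


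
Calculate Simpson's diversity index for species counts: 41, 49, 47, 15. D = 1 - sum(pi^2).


Total N = 41 + 49 + 47 + 15 = 152
Per-species terms:
  p = 41/152 = 0.269737; p^2 = 0.269737^2 = 0.072758
  p = 49/152 = 0.322368; p^2 = 0.322368^2 = 0.103921
  p = 47/152 = 0.309211; p^2 = 0.309211^2 = 0.095611
  p = 15/152 = 0.098684; p^2 = 0.098684^2 = 0.009739
sum(p^2) = 0.072758 + 0.103921 + 0.095611 + 0.009739 = 0.282029
D = 1 - 0.282029 = 0.717971 ≈ 0.7180

0.7180


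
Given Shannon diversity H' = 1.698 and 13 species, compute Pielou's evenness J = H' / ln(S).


ln(13) = 2.56495
J = H' / ln(S) = 1.698 / 2.56495 = 0.662001 ≈ 0.6620

0.6620


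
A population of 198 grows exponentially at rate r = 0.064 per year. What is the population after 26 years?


r*t = 0.064 * 26 = 1.664
exp(1.664) = 5.28039
N = 198 * 5.28039 = 1045.52 ≈ 1046

1046


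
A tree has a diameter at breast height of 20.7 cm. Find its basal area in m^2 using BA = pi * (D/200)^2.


D/200 = 20.7/200 = 0.1035 m
(D/200)^2 = 0.1035^2 = 0.01071225
BA = 3.141593 * 0.01071225 = 0.0336535 ≈ 0.0337 m^2

0.0337 m^2


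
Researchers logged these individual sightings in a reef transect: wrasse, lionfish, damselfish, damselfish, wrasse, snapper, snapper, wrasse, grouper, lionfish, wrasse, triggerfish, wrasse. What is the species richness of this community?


Total individuals logged = 13
Distinct species (count of individuals): wrasse (5), lionfish (2), damselfish (2), snapper (2), grouper (1), triggerfish (1)
Species richness = number of distinct species = 6

6


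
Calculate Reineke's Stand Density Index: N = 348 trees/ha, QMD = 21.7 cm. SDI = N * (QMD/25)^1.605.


QMD/25 = 21.7/25 = 0.868
(0.868)^1.605 = exp(1.605 * ln(0.868)) = exp(1.605 * (-0.141564)) = exp(-0.227210) = 0.796753
SDI = 348 * 0.796753 = 277.270 ≈ 277

277


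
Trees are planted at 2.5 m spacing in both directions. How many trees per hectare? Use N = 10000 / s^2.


N = 10000 / 2.5^2 = 10000 / 6.25 = 1600.00 ≈ 1600 trees/ha

1600 trees/ha


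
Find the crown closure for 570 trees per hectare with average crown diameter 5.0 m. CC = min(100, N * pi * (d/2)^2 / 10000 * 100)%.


(d/2)^2 = (5.0/2)^2 = 2.5^2 = 6.25
Crown area = 3.141593 * 6.25 = 19.6350 m^2
N * area / 10000 * 100 = 570 * 19.6350 / 10000 * 100 = 111.920
CC = min(100, 111.920) = 100%

100%


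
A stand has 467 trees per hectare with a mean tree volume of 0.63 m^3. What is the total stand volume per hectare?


V_stand = 467 * 0.63 = 294.21 ≈ 294.2 m^3/ha

294.2 m^3/ha


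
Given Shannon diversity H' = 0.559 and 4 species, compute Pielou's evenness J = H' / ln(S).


ln(4) = 1.38629
J = H' / ln(S) = 0.559 / 1.38629 = 0.403235 ≈ 0.4032

0.4032


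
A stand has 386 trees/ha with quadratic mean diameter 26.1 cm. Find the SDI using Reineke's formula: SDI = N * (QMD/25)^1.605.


QMD/25 = 26.1/25 = 1.044
(1.044)^1.605 = exp(1.605 * ln(1.044)) = exp(1.605 * 0.0430595) = exp(0.0691105) = 1.07155
SDI = 386 * 1.07155 = 413.618 ≈ 414

414


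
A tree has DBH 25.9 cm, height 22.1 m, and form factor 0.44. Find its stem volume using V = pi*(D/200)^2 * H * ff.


(D/200)^2 = (25.9/200)^2 = 0.1295^2 = 0.01677025
BA = 3.141593 * 0.01677025 = 0.0526853 m^2
V = 0.0526853 * 22.1 * 0.44 = 0.512312 ≈ 0.512 m^3

0.512 m^3


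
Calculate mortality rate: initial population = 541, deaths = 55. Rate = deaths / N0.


Mortality rate = 55 / 541 = 0.101664 ≈ 0.1017

0.1017


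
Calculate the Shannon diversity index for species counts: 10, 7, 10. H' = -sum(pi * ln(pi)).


Total N = 10 + 7 + 10 = 27
Per-species terms:
  p = 10/27 = 0.370370; ln(p) = -0.993253; p*ln(p) = 0.370370 * (-0.993253) = -0.367871
  p = 7/27 = 0.259259; ln(p) = -1.349928; p*ln(p) = 0.259259 * (-1.349928) = -0.349981
  p = 10/27 = 0.370370; ln(p) = -0.993253; p*ln(p) = 0.370370 * (-0.993253) = -0.367871
sum(p*ln(p)) = (-0.367871) + (-0.349981) + (-0.367871) = -1.085723
H' = -(-1.085723) = 1.085723 ≈ 1.0857

1.0857


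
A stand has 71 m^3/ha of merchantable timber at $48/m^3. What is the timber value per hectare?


Value = 71 * 48 = $3408/ha

$3408/ha


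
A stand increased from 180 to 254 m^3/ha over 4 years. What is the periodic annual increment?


PAI = (V2 - V1) / period = (254 - 180) / 4 = 74 / 4 = 18.50 m^3/ha/yr

18.50 m^3/ha/yr


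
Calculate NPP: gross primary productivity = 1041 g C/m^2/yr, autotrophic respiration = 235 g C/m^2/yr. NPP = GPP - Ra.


NPP = GPP - Ra = 1041 - 235 = 806 g C/m^2/yr

806 g C/m^2/yr


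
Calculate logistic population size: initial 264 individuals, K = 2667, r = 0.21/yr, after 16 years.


(K - N0)/N0 = (2667 - 264)/264 = 2403/264 = 9.10227
r*t = 0.21 * 16 = 3.36; exp(-3.36) = 0.0347353
9.10227 * 0.0347353 = 0.316170
1 + 0.316170 = 1.31617
N = 2667 / 1.31617 = 2026.33 ≈ 2026

2026


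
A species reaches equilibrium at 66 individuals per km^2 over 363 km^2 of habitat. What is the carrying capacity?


K = 66 * 363 = 23958 individuals

23958 individuals


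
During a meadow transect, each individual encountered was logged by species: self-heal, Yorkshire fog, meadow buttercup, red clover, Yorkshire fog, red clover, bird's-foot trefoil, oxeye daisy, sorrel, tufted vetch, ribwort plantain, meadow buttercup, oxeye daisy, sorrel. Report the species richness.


Total individuals logged = 14
Distinct species (count of individuals): self-heal (1), Yorkshire fog (2), meadow buttercup (2), red clover (2), bird's-foot trefoil (1), oxeye daisy (2), sorrel (2), tufted vetch (1), ribwort plantain (1)
Species richness = number of distinct species = 9

9


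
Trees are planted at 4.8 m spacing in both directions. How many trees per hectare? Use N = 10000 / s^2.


N = 10000 / 4.8^2 = 10000 / 23.04 = 434.028 ≈ 434 trees/ha

434 trees/ha


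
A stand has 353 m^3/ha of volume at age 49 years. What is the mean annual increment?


MAI = 353 / 49 = 7.2041 ≈ 7.20 m^3/ha/yr

7.20 m^3/ha/yr


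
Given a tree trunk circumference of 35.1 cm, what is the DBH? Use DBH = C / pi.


DBH = C / pi = 35.1 / 3.141593 = 11.1727 ≈ 11.17 cm

11.17 cm


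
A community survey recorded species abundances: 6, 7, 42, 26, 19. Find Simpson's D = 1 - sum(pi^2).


Total N = 6 + 7 + 42 + 26 + 19 = 100
Per-species terms:
  p = 6/100 = 0.060000; p^2 = 0.060000^2 = 0.003600
  p = 7/100 = 0.070000; p^2 = 0.070000^2 = 0.004900
  p = 42/100 = 0.420000; p^2 = 0.420000^2 = 0.176400
  p = 26/100 = 0.260000; p^2 = 0.260000^2 = 0.067600
  p = 19/100 = 0.190000; p^2 = 0.190000^2 = 0.036100
sum(p^2) = 0.003600 + 0.004900 + 0.176400 + 0.067600 + 0.036100 = 0.288600
D = 1 - 0.288600 = 0.711400 ≈ 0.7114

0.7114


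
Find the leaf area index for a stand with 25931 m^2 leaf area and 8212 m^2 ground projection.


LAI = 25931 / 8212 = 3.1577 ≈ 3.16

3.16


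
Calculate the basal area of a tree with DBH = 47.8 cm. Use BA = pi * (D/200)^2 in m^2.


D/200 = 47.8/200 = 0.239 m
(D/200)^2 = 0.239^2 = 0.057121
BA = 3.141593 * 0.057121 = 0.179451 ≈ 0.1795 m^2

0.1795 m^2


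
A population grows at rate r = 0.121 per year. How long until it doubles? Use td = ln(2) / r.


td = ln(2) / 0.121 = 0.693147 / 0.121 = 5.72849 ≈ 5.7 years

5.7 years


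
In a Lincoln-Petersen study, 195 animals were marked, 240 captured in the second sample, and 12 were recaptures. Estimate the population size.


N = M * C / R = 195 * 240 / 12 = 46800 / 12 = 3900

3900 individuals


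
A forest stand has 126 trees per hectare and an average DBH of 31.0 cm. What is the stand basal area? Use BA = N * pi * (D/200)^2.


(D/200)^2 = (31.0/200)^2 = 0.155^2 = 0.024025
Individual BA = 3.141593 * 0.024025 = 0.0754768 m^2
Stand BA = 126 * 0.0754768 = 9.51008 ≈ 9.51 m^2/ha

9.51 m^2/ha


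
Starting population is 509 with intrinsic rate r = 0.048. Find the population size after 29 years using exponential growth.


r*t = 0.048 * 29 = 1.392
exp(1.392) = 4.02289
N = 509 * 4.02289 = 2047.65 ≈ 2048

2048


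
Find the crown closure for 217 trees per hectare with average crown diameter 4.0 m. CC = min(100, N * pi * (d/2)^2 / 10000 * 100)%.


(d/2)^2 = (4.0/2)^2 = 2^2 = 4
Crown area = 3.141593 * 4 = 12.5664 m^2
N * area / 10000 * 100 = 217 * 12.5664 / 10000 * 100 = 27.2691
CC = min(100, 27.2691) = 27.2691 ≈ 27.3%

27.3%


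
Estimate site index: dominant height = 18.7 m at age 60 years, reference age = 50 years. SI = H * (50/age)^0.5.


50/60 = 0.833333
(0.833333)^0.5 = 0.912871
SI = 18.7 * 0.912871 = 17.0707 ≈ 17.1 m

17.1 m


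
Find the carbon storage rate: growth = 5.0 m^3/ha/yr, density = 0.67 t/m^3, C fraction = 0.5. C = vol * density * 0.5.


C = 5.0 * 0.67 * 0.5 = 1.675 ≈ 1.68 t C/ha/yr

1.68 t C/ha/yr


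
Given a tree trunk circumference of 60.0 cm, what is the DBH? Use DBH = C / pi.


DBH = C / pi = 60.0 / 3.141593 = 19.0986 ≈ 19.10 cm

19.10 cm


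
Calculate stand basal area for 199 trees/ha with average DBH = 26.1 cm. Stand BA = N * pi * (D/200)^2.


(D/200)^2 = (26.1/200)^2 = 0.1305^2 = 0.01703025
Individual BA = 3.141593 * 0.01703025 = 0.0535021 m^2
Stand BA = 199 * 0.0535021 = 10.6469 ≈ 10.65 m^2/ha

10.65 m^2/ha


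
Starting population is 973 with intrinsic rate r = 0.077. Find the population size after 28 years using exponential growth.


r*t = 0.077 * 28 = 2.156
exp(2.156) = 8.63652
N = 973 * 8.63652 = 8403.33 ≈ 8403

8403


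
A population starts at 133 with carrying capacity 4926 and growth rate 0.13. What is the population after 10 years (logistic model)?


(K - N0)/N0 = (4926 - 133)/133 = 4793/133 = 36.0376
r*t = 0.13 * 10 = 1.3; exp(-1.3) = 0.272532
36.0376 * 0.272532 = 9.82140
1 + 9.82140 = 10.8214
N = 4926 / 10.8214 = 455.209 ≈ 455

455


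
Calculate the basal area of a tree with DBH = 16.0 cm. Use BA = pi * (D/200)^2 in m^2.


D/200 = 16.0/200 = 0.08 m
(D/200)^2 = 0.08^2 = 0.0064
BA = 3.141593 * 0.0064 = 0.0201062 ≈ 0.0201 m^2

0.0201 m^2


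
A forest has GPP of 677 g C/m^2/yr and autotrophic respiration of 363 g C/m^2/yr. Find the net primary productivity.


NPP = GPP - Ra = 677 - 363 = 314 g C/m^2/yr

314 g C/m^2/yr


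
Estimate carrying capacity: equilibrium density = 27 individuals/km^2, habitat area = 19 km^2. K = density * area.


K = 27 * 19 = 513 individuals

513 individuals


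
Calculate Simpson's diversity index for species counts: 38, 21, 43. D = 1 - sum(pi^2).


Total N = 38 + 21 + 43 = 102
Per-species terms:
  p = 38/102 = 0.372549; p^2 = 0.372549^2 = 0.138793
  p = 21/102 = 0.205882; p^2 = 0.205882^2 = 0.042387
  p = 43/102 = 0.421569; p^2 = 0.421569^2 = 0.177720
sum(p^2) = 0.138793 + 0.042387 + 0.177720 = 0.358900
D = 1 - 0.358900 = 0.641100 ≈ 0.6411

0.6411


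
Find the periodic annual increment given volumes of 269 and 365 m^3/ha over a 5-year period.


PAI = (V2 - V1) / period = (365 - 269) / 5 = 96 / 5 = 19.20 m^3/ha/yr

19.20 m^3/ha/yr


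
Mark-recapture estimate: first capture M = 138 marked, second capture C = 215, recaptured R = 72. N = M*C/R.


N = M * C / R = 138 * 215 / 72 = 29670 / 72 = 412.08 ≈ 412

412 individuals


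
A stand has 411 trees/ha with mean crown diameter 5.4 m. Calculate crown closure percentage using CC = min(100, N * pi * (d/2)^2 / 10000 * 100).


(d/2)^2 = (5.4/2)^2 = 2.7^2 = 7.29
Crown area = 3.141593 * 7.29 = 22.9022 m^2
N * area / 10000 * 100 = 411 * 22.9022 / 10000 * 100 = 94.1280
CC = min(100, 94.1280) = 94.1280 ≈ 94.1%

94.1%


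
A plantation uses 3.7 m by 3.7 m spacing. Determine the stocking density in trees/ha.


N = 10000 / 3.7^2 = 10000 / 13.69 = 730.460 ≈ 730 trees/ha

730 trees/ha


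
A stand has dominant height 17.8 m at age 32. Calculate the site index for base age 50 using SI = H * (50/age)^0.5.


50/32 = 1.56250
(1.56250)^0.5 = 1.25000
SI = 17.8 * 1.25000 = 22.2500 ≈ 22.3 m

22.3 m


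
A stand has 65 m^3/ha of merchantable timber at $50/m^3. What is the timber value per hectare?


Value = 65 * 50 = $3250/ha

$3250/ha


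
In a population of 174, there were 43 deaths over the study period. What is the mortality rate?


Mortality rate = 43 / 174 = 0.247126 ≈ 0.2471

0.2471


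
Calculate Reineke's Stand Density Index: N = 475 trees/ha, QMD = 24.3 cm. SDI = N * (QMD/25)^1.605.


QMD/25 = 24.3/25 = 0.972
(0.972)^1.605 = exp(1.605 * ln(0.972)) = exp(1.605 * (-0.0283995)) = exp(-0.0455812) = 0.955442
SDI = 475 * 0.955442 = 453.835 ≈ 454

454


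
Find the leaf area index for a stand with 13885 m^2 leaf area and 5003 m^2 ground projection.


LAI = 13885 / 5003 = 2.7753 ≈ 2.78

2.78


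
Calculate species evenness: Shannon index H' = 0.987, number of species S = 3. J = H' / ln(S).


ln(3) = 1.09861
J = H' / ln(S) = 0.987 / 1.09861 = 0.898408 ≈ 0.8984

0.8984


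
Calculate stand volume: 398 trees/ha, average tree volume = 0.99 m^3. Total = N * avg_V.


V_stand = 398 * 0.99 = 394.02 ≈ 394.0 m^3/ha

394.0 m^3/ha


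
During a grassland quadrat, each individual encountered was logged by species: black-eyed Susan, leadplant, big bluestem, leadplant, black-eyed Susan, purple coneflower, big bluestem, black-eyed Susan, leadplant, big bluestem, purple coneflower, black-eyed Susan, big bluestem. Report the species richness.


Total individuals logged = 13
Distinct species (count of individuals): black-eyed Susan (4), leadplant (3), big bluestem (4), purple coneflower (2)
Species richness = number of distinct species = 4

4


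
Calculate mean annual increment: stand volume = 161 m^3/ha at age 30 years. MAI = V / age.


MAI = 161 / 30 = 5.3667 ≈ 5.37 m^3/ha/yr

5.37 m^3/ha/yr


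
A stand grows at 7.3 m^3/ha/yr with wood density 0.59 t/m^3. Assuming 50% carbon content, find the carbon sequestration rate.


C = 7.3 * 0.59 * 0.5 = 2.1535 ≈ 2.15 t C/ha/yr

2.15 t C/ha/yr


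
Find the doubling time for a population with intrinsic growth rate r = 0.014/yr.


td = ln(2) / 0.014 = 0.693147 / 0.014 = 49.5105 ≈ 49.5 years

49.5 years


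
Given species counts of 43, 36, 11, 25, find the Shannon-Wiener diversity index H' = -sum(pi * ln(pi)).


Total N = 43 + 36 + 11 + 25 = 115
Per-species terms:
  p = 43/115 = 0.373913; ln(p) = -0.983732; p*ln(p) = 0.373913 * (-0.983732) = -0.367830
  p = 36/115 = 0.313043; ln(p) = -1.161415; p*ln(p) = 0.313043 * (-1.161415) = -0.363573
  p = 11/115 = 0.095652; ln(p) = -2.347039; p*ln(p) = 0.095652 * (-2.347039) = -0.224499
  p = 25/115 = 0.217391; ln(p) = -1.526058; p*ln(p) = 0.217391 * (-1.526058) = -0.331751
sum(p*ln(p)) = (-0.367830) + (-0.363573) + (-0.224499) + (-0.331751) = -1.287653
H' = -(-1.287653) = 1.287653 ≈ 1.2877

1.2877
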